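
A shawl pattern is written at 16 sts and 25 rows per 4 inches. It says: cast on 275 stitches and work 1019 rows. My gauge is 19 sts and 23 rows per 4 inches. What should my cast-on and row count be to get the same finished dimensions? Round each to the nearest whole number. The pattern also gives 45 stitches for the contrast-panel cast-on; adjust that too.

Cast on 327 stitches; work 937 rows; contrast-panel cast-on 53 stitches.

Stitches: 275 × 19/16 = 326.56 → 327.
Rows: 1019 × 23/25 = 937.48 → 937.
contrast-panel cast-on: 45 × 19/16 = 53.44 → 53.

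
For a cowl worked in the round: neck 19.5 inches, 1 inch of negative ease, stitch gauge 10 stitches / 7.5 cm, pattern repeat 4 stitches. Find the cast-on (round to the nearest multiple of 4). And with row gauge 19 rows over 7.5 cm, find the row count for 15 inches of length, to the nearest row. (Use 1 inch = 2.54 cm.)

Finished = 19.5 − 1 = 18.5 inches.
18.5 inches × 2.54 = 46.99 cm.
10/7.5 = 1.333 sts per cm; 46.99 × 1.333 = 62.65 sts.
Nearest multiple of 4 → 64.
15 inches = 38.10 cm; × 2.533 = 96.52 → 97 rows.

Cast on 64 stitches; work 97 rows.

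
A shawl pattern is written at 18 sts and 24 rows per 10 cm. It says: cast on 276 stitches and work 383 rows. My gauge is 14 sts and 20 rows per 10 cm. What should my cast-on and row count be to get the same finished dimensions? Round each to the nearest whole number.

Stitches: 276 × 14/18 = 214.67 → 215.
Rows: 383 × 20/24 = 319.17 → 319.

Cast on 215 stitches; work 319 rows.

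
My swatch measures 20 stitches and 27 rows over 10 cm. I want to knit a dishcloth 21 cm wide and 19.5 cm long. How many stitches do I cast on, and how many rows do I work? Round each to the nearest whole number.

Cast on 42 stitches and work 53 rows.

Stitch gauge = 20/10 = 2 sts/cm; 21 × 2 = 42.00 → 42 sts.
Row gauge = 27/10 = 2.7 rows/cm; 19.5 × 2.7 = 52.65 → 53 rows.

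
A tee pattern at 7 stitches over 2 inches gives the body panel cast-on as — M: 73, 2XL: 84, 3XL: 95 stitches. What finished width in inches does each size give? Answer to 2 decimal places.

M 20.86 inches; 2XL 24.00 inches; 3XL 27.14 inches.

7/2 = 3.5 sts per in.
M: 73 / 3.5 = 20.857 → 20.86 in.
2XL: 84 / 3.5 = 24.000 → 24.00 in.
3XL: 95 / 3.5 = 27.143 → 27.14 in.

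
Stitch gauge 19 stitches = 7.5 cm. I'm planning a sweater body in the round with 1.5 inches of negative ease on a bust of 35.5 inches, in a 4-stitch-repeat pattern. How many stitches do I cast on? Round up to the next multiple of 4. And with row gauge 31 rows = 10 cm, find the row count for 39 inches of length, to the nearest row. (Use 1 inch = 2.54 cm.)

Cast on 220 stitches; work 307 rows.

Finished = 35.5 − 1.5 = 34 inches.
34 inches × 2.54 = 86.36 cm.
19/7.5 = 2.533 sts per cm; 86.36 × 2.533 = 218.78 sts.
Next multiple of 4 → 220.
39 inches = 99.06 cm; × 3.1 = 307.09 → 307 rows.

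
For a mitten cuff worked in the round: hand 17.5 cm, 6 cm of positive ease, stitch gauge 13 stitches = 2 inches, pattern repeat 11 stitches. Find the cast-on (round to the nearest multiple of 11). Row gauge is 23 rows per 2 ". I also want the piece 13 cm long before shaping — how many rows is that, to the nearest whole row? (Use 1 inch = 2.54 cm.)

Finished = 17.5 + 6 = 23.5 cm.
23.5 cm × 1/2.54 = 9.25 inches.
13/2 = 6.5 sts per in; 9.25 × 6.5 = 60.14 sts.
Nearest multiple of 11 → 55.
13 cm = 5.12 inches; × 11.5 = 58.86 → 59 rows.

Cast on 55 stitches; work 59 rows.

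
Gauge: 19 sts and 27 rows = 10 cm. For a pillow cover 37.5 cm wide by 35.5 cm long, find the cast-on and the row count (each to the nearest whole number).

Stitch gauge = 19/10 = 1.9 sts/cm; 37.5 × 1.9 = 71.25 → 71 sts.
Row gauge = 27/10 = 2.7 rows/cm; 35.5 × 2.7 = 95.85 → 96 rows.

Cast on 71 stitches and work 96 rows.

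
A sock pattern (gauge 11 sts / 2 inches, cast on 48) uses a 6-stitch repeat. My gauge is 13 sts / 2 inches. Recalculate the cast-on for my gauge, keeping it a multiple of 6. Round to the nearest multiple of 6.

48 × 13 / 11 = 56.73.
Nearest multiple of 6: 54.

54 stitches.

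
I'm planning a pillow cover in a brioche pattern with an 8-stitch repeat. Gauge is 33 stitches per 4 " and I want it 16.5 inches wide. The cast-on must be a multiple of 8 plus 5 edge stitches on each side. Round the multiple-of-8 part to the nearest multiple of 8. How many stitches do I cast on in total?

33 / 4 = 8.25 sts per inch.
16.5 × 8.25 = 136.12 sts.
Less 10 edge sts → 126.12 for the repeat.
Nearest multiple of 8: 128.
Add back 10 edge sts → 138.

Cast on 138 stitches.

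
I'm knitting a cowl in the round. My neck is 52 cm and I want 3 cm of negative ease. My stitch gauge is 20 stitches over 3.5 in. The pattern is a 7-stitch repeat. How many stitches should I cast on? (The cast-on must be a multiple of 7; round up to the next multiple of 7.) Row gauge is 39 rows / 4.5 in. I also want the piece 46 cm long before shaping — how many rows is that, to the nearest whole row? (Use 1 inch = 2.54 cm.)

Cast on 112 stitches; work 157 rows.

Finished = 52 − 3 = 49 cm.
49 cm × 1/2.54 = 19.29 inches.
20/3.5 = 5.714 sts per in; 19.29 × 5.714 = 110.24 sts.
Next multiple of 7 → 112.
46 cm = 18.11 inches; × 8.667 = 156.96 → 157 rows.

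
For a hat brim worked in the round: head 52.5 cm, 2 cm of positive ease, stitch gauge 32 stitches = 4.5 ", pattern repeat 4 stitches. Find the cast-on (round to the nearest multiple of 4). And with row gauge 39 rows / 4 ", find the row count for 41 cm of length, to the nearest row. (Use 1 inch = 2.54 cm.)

Finished = 52.5 + 2 = 54.5 cm.
54.5 cm × 1/2.54 = 21.46 inches.
32/4.5 = 7.111 sts per in; 21.46 × 7.111 = 152.58 sts.
Nearest multiple of 4 → 152.
41 cm = 16.14 inches; × 9.75 = 157.38 → 157 rows.

Cast on 152 stitches; work 157 rows.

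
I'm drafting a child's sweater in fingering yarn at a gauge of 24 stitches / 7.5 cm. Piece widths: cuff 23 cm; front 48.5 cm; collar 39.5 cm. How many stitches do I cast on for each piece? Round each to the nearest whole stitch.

Rate = 24/7.5 = 3.2 sts per cm.
cuff: 23 × 3.2 = 73.60 → 74.
front: 48.5 × 3.2 = 155.20 → 155.
collar: 39.5 × 3.2 = 126.40 → 126.

cuff 74; front 155; collar 126.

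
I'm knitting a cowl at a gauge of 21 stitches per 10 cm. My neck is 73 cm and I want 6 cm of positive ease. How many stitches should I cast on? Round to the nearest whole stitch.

CO 166 sts.

Finished = 73 + 6 = 79 cm.
21 / 10 = 2.1 sts per cm.
79.00 × 2.1 = 165.90 sts.
→ 166 sts.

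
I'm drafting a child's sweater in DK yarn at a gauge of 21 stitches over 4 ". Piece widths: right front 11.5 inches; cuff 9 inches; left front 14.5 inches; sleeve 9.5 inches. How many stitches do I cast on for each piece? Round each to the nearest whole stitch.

Rate = 21/4 = 5.25 sts per in.
right front: 11.5 × 5.25 = 60.38 → 60.
cuff: 9 × 5.25 = 47.25 → 47.
left front: 14.5 × 5.25 = 76.12 → 76.
sleeve: 9.5 × 5.25 = 49.88 → 50.

right front 60; cuff 47; left front 76; sleeve 50.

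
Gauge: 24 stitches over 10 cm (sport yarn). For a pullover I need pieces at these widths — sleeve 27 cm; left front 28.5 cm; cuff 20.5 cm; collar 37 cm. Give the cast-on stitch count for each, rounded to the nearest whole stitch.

Rate = 24/10 = 2.4 sts per cm.
sleeve: 27 × 2.4 = 64.80 → 65.
left front: 28.5 × 2.4 = 68.40 → 68.
cuff: 20.5 × 2.4 = 49.20 → 49.
collar: 37 × 2.4 = 88.80 → 89.

sleeve 65; left front 68; cuff 49; collar 89.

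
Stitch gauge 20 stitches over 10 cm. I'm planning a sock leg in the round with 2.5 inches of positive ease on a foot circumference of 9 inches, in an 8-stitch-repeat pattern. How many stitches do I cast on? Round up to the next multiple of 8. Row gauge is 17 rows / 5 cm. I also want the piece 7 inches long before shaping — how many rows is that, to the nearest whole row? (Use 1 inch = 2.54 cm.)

Finished = 9 + 2.5 = 11.5 inches.
11.5 inches × 2.54 = 29.21 cm.
20/10 = 2 sts per cm; 29.21 × 2 = 58.42 sts.
Next multiple of 8 → 64.
7 inches = 17.78 cm; × 3.4 = 60.45 → 60 rows.

Cast on 64 stitches; work 60 rows.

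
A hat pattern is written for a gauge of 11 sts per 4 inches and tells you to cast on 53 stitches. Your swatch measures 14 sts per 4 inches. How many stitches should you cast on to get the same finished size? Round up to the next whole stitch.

Scale factor = 14 / 11 = 1.273.
53 × 14 / 11 = 67.45 sts.
→ 68 sts.

Cast on 68 stitches.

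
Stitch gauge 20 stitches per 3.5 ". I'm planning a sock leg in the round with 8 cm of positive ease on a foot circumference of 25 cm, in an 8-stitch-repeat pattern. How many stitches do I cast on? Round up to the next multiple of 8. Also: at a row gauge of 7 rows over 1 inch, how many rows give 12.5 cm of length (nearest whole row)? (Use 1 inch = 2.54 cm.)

Cast on 80 stitches; work 34 rows.

Finished = 25 + 8 = 33 cm.
33 cm × 1/2.54 = 12.99 inches.
20/3.5 = 5.714 sts per in; 12.99 × 5.714 = 74.24 sts.
Next multiple of 8 → 80.
12.5 cm = 4.92 inches; × 7 = 34.45 → 34 rows.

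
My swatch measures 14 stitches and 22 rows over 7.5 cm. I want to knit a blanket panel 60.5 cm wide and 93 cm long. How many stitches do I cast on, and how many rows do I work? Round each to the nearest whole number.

Cast on 113 stitches and work 273 rows.

Stitch gauge = 14/7.5 = 1.867 sts/cm; 60.5 × 1.867 = 112.93 → 113 sts.
Row gauge = 22/7.5 = 2.933 rows/cm; 93 × 2.933 = 272.80 → 273 rows.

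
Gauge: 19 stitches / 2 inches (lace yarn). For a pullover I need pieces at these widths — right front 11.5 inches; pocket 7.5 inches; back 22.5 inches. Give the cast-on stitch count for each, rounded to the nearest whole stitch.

Rate = 19/2 = 9.5 sts per in.
right front: 11.5 × 9.5 = 109.25 → 109.
pocket: 7.5 × 9.5 = 71.25 → 71.
back: 22.5 × 9.5 = 213.75 → 214.

right front 109; pocket 71; back 214.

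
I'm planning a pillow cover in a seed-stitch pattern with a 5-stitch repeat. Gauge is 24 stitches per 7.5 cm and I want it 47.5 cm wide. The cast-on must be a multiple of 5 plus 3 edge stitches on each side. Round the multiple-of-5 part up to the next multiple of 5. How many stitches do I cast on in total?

24 / 7.5 = 3.2 sts per cm.
47.5 × 3.2 = 152.00 sts.
Less 6 edge sts → 146.00 for the repeat.
Next multiple of 5: 150.
Add back 6 edge sts → 156.

CO 156 sts.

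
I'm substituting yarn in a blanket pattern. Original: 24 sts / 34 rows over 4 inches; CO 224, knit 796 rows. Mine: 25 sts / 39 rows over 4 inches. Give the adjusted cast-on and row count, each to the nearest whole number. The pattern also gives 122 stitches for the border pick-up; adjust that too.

Cast on 233 stitches; work 913 rows; border pick-up 127 stitches.

Stitches: 224 × 25/24 = 233.33 → 233.
Rows: 796 × 39/34 = 913.06 → 913.
border pick-up: 122 × 25/24 = 127.08 → 127.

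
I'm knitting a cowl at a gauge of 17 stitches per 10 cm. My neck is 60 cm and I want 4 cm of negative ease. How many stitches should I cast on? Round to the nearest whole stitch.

Finished = 60 − 4 = 56 cm.
17 / 10 = 1.7 sts per cm.
56.00 × 1.7 = 95.20 sts.
→ 95 sts.

95 stitches.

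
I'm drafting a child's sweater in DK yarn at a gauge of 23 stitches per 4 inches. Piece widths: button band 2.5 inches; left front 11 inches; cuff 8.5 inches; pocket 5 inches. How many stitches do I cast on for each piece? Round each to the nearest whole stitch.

button band 14; left front 63; cuff 49; pocket 29.

Rate = 23/4 = 5.75 sts per in.
button band: 2.5 × 5.75 = 14.38 → 14.
left front: 11 × 5.75 = 63.25 → 63.
cuff: 8.5 × 5.75 = 48.88 → 49.
pocket: 5 × 5.75 = 28.75 → 29.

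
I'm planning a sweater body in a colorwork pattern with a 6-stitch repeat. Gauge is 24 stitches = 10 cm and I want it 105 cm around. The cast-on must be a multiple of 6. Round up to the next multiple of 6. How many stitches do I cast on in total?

Cast on 252 stitches.

24 / 10 = 2.4 sts per cm.
105 × 2.4 = 252.00 sts.
Next multiple of 6: 252.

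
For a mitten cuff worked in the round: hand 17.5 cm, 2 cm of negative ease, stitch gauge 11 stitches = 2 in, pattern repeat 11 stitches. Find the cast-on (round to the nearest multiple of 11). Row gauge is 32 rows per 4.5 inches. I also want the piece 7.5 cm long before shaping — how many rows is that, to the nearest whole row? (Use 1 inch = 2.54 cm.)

Finished = 17.5 − 2 = 15.5 cm.
15.5 cm × 1/2.54 = 6.10 inches.
11/2 = 5.5 sts per in; 6.10 × 5.5 = 33.56 sts.
Nearest multiple of 11 → 33.
7.5 cm = 2.95 inches; × 7.111 = 21.00 → 21 rows.

Cast on 33 stitches; work 21 rows.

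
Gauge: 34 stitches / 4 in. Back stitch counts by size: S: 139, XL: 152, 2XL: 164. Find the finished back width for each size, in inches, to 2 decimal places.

34/4 = 8.5 sts per in.
S: 139 / 8.5 = 16.353 → 16.35 in.
XL: 152 / 8.5 = 17.882 → 17.88 in.
2XL: 164 / 8.5 = 19.294 → 19.29 in.

S 16.35 inches; XL 17.88 inches; 2XL 19.29 inches.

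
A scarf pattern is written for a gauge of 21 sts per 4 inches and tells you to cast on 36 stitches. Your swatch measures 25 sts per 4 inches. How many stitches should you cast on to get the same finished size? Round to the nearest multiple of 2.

42 stitches.

Scale factor = 25 / 21 = 1.190.
36 × 25 / 21 = 42.86 sts.
→ 42 sts.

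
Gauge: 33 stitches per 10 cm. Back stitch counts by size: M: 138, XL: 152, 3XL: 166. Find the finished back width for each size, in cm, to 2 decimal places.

M 41.82 cm; XL 46.06 cm; 3XL 50.30 cm.

33/10 = 3.3 sts per cm.
M: 138 / 3.3 = 41.818 → 41.82 cm.
XL: 152 / 3.3 = 46.061 → 46.06 cm.
3XL: 166 / 3.3 = 50.303 → 50.30 cm.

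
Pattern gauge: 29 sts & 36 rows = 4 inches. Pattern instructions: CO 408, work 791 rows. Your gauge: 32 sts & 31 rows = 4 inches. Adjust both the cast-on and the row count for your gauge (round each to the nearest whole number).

Stitches: 408 × 32/29 = 450.21 → 450.
Rows: 791 × 31/36 = 681.14 → 681.

Cast on 450 stitches; work 681 rows.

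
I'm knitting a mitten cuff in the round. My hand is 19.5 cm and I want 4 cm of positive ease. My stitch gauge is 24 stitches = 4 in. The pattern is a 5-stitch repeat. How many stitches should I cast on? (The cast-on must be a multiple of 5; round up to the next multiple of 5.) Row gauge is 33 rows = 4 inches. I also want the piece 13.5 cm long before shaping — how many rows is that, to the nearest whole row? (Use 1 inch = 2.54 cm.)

Finished = 19.5 + 4 = 23.5 cm.
23.5 cm × 1/2.54 = 9.25 inches.
24/4 = 6 sts per in; 9.25 × 6 = 55.51 sts.
Next multiple of 5 → 60.
13.5 cm = 5.31 inches; × 8.25 = 43.85 → 44 rows.

Cast on 60 stitches; work 44 rows.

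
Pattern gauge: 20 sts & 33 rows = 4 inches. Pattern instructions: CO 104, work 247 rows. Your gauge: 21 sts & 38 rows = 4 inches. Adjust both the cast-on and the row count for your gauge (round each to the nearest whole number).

Cast on 109 stitches; work 284 rows.

Stitches: 104 × 21/20 = 109.20 → 109.
Rows: 247 × 38/33 = 284.42 → 284.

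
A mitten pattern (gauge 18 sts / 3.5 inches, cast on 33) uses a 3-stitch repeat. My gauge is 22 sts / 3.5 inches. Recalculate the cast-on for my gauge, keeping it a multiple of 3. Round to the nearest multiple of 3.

33 × 22 / 18 = 40.33.
Nearest multiple of 3: 39.

Cast on 39 stitches.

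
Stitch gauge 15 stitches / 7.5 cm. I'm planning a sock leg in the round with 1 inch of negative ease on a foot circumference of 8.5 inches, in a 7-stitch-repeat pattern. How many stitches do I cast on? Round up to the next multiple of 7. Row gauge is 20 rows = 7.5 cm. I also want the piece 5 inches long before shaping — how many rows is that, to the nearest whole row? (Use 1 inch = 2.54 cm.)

Finished = 8.5 − 1 = 7.5 inches.
7.5 inches × 2.54 = 19.05 cm.
15/7.5 = 2 sts per cm; 19.05 × 2 = 38.10 sts.
Next multiple of 7 → 42.
5 inches = 12.70 cm; × 2.667 = 33.87 → 34 rows.

Cast on 42 stitches; work 34 rows.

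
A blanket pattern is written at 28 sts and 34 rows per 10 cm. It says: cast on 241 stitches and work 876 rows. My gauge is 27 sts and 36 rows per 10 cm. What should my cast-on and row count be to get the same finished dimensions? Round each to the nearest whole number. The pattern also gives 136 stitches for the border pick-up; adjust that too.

Cast on 232 stitches; work 928 rows; border pick-up 131 stitches.

Stitches: 241 × 27/28 = 232.39 → 232.
Rows: 876 × 36/34 = 927.53 → 928.
border pick-up: 136 × 27/28 = 131.14 → 131.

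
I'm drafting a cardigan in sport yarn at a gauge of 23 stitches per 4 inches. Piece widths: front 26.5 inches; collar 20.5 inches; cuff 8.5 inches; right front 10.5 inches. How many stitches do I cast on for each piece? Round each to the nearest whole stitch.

front 152; collar 118; cuff 49; right front 60.

Rate = 23/4 = 5.75 sts per in.
front: 26.5 × 5.75 = 152.38 → 152.
collar: 20.5 × 5.75 = 117.88 → 118.
cuff: 8.5 × 5.75 = 48.88 → 49.
right front: 10.5 × 5.75 = 60.38 → 60.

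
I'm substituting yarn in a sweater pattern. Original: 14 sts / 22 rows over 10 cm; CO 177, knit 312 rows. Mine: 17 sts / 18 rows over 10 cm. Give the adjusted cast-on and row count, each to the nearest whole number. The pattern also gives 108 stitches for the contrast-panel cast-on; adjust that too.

Cast on 215 stitches; work 255 rows; contrast-panel cast-on 131 stitches.

Stitches: 177 × 17/14 = 214.93 → 215.
Rows: 312 × 18/22 = 255.27 → 255.
contrast-panel cast-on: 108 × 17/14 = 131.14 → 131.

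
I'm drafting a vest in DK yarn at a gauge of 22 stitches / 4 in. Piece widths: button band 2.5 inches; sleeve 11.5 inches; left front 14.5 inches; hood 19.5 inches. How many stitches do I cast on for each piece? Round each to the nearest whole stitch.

button band 14; sleeve 63; left front 80; hood 107.

Rate = 22/4 = 5.5 sts per in.
button band: 2.5 × 5.5 = 13.75 → 14.
sleeve: 11.5 × 5.5 = 63.25 → 63.
left front: 14.5 × 5.5 = 79.75 → 80.
hood: 19.5 × 5.5 = 107.25 → 107.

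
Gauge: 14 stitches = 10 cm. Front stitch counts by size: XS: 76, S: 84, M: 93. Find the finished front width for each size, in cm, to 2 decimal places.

14/10 = 1.4 sts per cm.
XS: 76 / 1.4 = 54.286 → 54.29 cm.
S: 84 / 1.4 = 60.000 → 60.00 cm.
M: 93 / 1.4 = 66.429 → 66.43 cm.

XS 54.29 cm; S 60.00 cm; M 66.43 cm.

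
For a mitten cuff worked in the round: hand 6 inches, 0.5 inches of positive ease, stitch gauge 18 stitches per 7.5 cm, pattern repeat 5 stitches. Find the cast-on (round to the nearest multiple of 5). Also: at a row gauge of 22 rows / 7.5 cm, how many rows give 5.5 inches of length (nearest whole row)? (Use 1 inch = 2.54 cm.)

Finished = 6 + 0.5 = 6.5 inches.
6.5 inches × 2.54 = 16.51 cm.
18/7.5 = 2.4 sts per cm; 16.51 × 2.4 = 39.62 sts.
Nearest multiple of 5 → 40.
5.5 inches = 13.97 cm; × 2.933 = 40.98 → 41 rows.

Cast on 40 stitches; work 41 rows.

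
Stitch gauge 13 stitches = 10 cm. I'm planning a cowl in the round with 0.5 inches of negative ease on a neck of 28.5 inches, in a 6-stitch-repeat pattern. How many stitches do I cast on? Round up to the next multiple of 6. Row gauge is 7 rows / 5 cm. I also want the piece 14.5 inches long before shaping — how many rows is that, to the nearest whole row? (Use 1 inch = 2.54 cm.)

Cast on 96 stitches; work 52 rows.

Finished = 28.5 − 0.5 = 28 inches.
28 inches × 2.54 = 71.12 cm.
13/10 = 1.3 sts per cm; 71.12 × 1.3 = 92.46 sts.
Next multiple of 6 → 96.
14.5 inches = 36.83 cm; × 1.4 = 51.56 → 52 rows.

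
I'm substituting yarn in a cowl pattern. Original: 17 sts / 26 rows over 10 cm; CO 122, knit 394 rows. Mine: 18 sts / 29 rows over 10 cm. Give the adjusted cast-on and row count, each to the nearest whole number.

Cast on 129 stitches; work 439 rows.

Stitches: 122 × 18/17 = 129.18 → 129.
Rows: 394 × 29/26 = 439.46 → 439.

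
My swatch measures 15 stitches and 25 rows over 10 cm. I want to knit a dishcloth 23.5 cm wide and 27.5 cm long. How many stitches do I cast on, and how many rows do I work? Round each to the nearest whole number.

Cast on 35 stitches and work 69 rows.

Stitch gauge = 15/10 = 1.5 sts/cm; 23.5 × 1.5 = 35.25 → 35 sts.
Row gauge = 25/10 = 2.5 rows/cm; 27.5 × 2.5 = 68.75 → 69 rows.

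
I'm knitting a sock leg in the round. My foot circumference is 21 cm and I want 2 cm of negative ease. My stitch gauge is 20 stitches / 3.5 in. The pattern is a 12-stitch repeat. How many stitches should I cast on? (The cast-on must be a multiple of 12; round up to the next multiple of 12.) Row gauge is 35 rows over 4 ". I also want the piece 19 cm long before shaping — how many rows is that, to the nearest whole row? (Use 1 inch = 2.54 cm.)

Finished = 21 − 2 = 19 cm.
19 cm × 1/2.54 = 7.48 inches.
20/3.5 = 5.714 sts per in; 7.48 × 5.714 = 42.74 sts.
Next multiple of 12 → 48.
19 cm = 7.48 inches; × 8.75 = 65.45 → 65 rows.

Cast on 48 stitches; work 65 rows.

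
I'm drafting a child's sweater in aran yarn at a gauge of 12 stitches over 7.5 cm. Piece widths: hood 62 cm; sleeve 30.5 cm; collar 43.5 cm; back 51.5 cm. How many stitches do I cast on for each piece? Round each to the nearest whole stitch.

hood 99; sleeve 49; collar 70; back 82.

Rate = 12/7.5 = 1.6 sts per cm.
hood: 62 × 1.6 = 99.20 → 99.
sleeve: 30.5 × 1.6 = 48.80 → 49.
collar: 43.5 × 1.6 = 69.60 → 70.
back: 51.5 × 1.6 = 82.40 → 82.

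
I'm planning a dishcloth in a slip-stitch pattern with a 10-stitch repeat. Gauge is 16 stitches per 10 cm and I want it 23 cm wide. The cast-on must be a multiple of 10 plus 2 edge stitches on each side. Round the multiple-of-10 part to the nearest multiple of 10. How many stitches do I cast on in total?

34 stitches.

16 / 10 = 1.6 sts per cm.
23 × 1.6 = 36.80 sts.
Less 4 edge sts → 32.80 for the repeat.
Nearest multiple of 10: 30.
Add back 4 edge sts → 34.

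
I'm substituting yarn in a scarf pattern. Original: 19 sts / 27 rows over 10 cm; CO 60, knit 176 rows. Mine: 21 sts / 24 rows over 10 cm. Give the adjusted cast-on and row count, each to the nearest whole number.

Stitches: 60 × 21/19 = 66.32 → 66.
Rows: 176 × 24/27 = 156.44 → 156.

Cast on 66 stitches; work 156 rows.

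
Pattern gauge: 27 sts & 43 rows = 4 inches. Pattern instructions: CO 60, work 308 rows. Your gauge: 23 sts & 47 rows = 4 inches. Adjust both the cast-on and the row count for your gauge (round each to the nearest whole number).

Stitches: 60 × 23/27 = 51.11 → 51.
Rows: 308 × 47/43 = 336.65 → 337.

Cast on 51 stitches; work 337 rows.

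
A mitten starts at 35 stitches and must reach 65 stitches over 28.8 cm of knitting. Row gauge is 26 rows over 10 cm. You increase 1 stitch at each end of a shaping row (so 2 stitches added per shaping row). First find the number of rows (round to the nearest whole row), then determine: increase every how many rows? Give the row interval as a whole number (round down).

Rows = 28.8 × 2.6 = 74.9 → 75 rows.
Stitches to add: 30 → 15 shaping rows (at 2 st each).
75 / 15 = 5.00 → every 5 rows.

Increase every 5th row.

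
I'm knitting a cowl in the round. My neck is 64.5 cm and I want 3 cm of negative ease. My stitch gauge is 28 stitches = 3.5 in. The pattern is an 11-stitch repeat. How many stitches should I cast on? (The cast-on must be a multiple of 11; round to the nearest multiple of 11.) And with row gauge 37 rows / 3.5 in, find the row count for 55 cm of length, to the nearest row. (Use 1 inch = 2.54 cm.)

Cast on 198 stitches; work 229 rows.

Finished = 64.5 − 3 = 61.5 cm.
61.5 cm × 1/2.54 = 24.21 inches.
28/3.5 = 8 sts per in; 24.21 × 8 = 193.70 sts.
Nearest multiple of 11 → 198.
55 cm = 21.65 inches; × 10.571 = 228.91 → 229 rows.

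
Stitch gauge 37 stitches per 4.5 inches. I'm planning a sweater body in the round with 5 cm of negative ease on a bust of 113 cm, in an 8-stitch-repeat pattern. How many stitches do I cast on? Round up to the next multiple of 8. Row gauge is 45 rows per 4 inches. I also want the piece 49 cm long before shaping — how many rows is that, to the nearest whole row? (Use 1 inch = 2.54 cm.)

Finished = 113 − 5 = 108 cm.
108 cm × 1/2.54 = 42.52 inches.
37/4.5 = 8.222 sts per in; 42.52 × 8.222 = 349.61 sts.
Next multiple of 8 → 352.
49 cm = 19.29 inches; × 11.25 = 217.03 → 217 rows.

Cast on 352 stitches; work 217 rows.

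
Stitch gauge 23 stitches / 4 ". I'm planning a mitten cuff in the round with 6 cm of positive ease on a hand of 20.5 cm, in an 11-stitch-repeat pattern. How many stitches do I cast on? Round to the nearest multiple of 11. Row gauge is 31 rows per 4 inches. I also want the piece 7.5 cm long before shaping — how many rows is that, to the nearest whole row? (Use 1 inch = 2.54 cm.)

Finished = 20.5 + 6 = 26.5 cm.
26.5 cm × 1/2.54 = 10.43 inches.
23/4 = 5.75 sts per in; 10.43 × 5.75 = 59.99 sts.
Nearest multiple of 11 → 55.
7.5 cm = 2.95 inches; × 7.75 = 22.88 → 23 rows.

Cast on 55 stitches; work 23 rows.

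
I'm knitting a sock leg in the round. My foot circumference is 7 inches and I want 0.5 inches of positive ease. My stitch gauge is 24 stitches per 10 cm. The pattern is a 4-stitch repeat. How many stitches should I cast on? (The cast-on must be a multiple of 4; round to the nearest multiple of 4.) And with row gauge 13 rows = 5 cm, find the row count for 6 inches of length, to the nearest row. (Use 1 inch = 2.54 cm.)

Finished = 7 + 0.5 = 7.5 inches.
7.5 inches × 2.54 = 19.05 cm.
24/10 = 2.4 sts per cm; 19.05 × 2.4 = 45.72 sts.
Nearest multiple of 4 → 44.
6 inches = 15.24 cm; × 2.6 = 39.62 → 40 rows.

Cast on 44 stitches; work 40 rows.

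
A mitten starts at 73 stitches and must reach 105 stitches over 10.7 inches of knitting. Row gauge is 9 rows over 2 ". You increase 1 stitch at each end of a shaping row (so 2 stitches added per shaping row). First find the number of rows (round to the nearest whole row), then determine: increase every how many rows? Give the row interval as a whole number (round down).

Rows = 10.7 × 4.5 = 48.1 → 48 rows.
Stitches to add: 32 → 16 shaping rows (at 2 st each).
48 / 16 = 3.00 → every 3 rows.

Increase every 3rd row.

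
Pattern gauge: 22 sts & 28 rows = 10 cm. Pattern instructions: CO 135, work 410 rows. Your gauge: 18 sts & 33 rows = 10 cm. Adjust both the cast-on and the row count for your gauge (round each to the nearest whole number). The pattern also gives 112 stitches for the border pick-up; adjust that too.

Cast on 110 stitches; work 483 rows; border pick-up 92 stitches.

Stitches: 135 × 18/22 = 110.45 → 110.
Rows: 410 × 33/28 = 483.21 → 483.
border pick-up: 112 × 18/22 = 91.64 → 92.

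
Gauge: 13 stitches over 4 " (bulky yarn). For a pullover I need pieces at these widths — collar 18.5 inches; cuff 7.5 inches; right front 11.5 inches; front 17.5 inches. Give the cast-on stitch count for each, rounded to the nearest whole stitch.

Rate = 13/4 = 3.25 sts per in.
collar: 18.5 × 3.25 = 60.12 → 60.
cuff: 7.5 × 3.25 = 24.38 → 24.
right front: 11.5 × 3.25 = 37.38 → 37.
front: 17.5 × 3.25 = 56.88 → 57.

collar 60; cuff 24; right front 37; front 57.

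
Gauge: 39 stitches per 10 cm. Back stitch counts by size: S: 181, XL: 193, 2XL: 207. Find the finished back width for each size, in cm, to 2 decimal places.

S 46.41 cm; XL 49.49 cm; 2XL 53.08 cm.

39/10 = 3.9 sts per cm.
S: 181 / 3.9 = 46.410 → 46.41 cm.
XL: 193 / 3.9 = 49.487 → 49.49 cm.
2XL: 207 / 3.9 = 53.077 → 53.08 cm.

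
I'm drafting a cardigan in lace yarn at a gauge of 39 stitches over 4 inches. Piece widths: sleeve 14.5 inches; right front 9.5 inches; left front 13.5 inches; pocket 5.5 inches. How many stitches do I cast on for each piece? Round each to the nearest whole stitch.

sleeve 141; right front 93; left front 132; pocket 54.

Rate = 39/4 = 9.75 sts per in.
sleeve: 14.5 × 9.75 = 141.38 → 141.
right front: 9.5 × 9.75 = 92.62 → 93.
left front: 13.5 × 9.75 = 131.62 → 132.
pocket: 5.5 × 9.75 = 53.62 → 54.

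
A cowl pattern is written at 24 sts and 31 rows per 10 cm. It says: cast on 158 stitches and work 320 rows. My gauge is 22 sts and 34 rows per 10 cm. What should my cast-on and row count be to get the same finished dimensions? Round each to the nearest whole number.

Cast on 145 stitches; work 351 rows.

Stitches: 158 × 22/24 = 144.83 → 145.
Rows: 320 × 34/31 = 350.97 → 351.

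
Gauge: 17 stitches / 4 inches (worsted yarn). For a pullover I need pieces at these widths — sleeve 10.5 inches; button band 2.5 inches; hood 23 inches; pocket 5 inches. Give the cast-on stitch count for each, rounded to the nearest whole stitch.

Rate = 17/4 = 4.25 sts per in.
sleeve: 10.5 × 4.25 = 44.62 → 45.
button band: 2.5 × 4.25 = 10.62 → 11.
hood: 23 × 4.25 = 97.75 → 98.
pocket: 5 × 4.25 = 21.25 → 21.

sleeve 45; button band 11; hood 98; pocket 21.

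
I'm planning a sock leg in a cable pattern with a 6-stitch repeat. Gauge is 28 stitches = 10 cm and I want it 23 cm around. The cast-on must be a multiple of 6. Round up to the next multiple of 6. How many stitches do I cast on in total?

CO 66 sts.

28 / 10 = 2.8 sts per cm.
23 × 2.8 = 64.40 sts.
Next multiple of 6: 66.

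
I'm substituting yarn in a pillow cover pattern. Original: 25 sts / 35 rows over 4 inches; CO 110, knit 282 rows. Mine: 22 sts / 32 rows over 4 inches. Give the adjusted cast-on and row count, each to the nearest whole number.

Cast on 97 stitches; work 258 rows.

Stitches: 110 × 22/25 = 96.80 → 97.
Rows: 282 × 32/35 = 257.83 → 258.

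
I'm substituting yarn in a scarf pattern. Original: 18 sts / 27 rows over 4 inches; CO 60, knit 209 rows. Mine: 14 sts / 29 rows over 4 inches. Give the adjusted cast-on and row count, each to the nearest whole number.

Cast on 47 stitches; work 224 rows.

Stitches: 60 × 14/18 = 46.67 → 47.
Rows: 209 × 29/27 = 224.48 → 224.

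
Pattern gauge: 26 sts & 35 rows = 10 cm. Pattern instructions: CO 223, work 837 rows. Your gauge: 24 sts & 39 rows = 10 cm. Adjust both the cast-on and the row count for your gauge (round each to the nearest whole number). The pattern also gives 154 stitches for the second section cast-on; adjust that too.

Cast on 206 stitches; work 933 rows; second section cast-on 142 stitches.

Stitches: 223 × 24/26 = 205.85 → 206.
Rows: 837 × 39/35 = 932.66 → 933.
second section cast-on: 154 × 24/26 = 142.15 → 142.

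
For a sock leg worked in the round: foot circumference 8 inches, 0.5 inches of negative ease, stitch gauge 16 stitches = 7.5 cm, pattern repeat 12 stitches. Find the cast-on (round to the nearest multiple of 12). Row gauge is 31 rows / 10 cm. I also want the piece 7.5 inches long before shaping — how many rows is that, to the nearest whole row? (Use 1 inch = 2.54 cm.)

Finished = 8 − 0.5 = 7.5 inches.
7.5 inches × 2.54 = 19.05 cm.
16/7.5 = 2.133 sts per cm; 19.05 × 2.133 = 40.64 sts.
Nearest multiple of 12 → 36.
7.5 inches = 19.05 cm; × 3.1 = 59.05 → 59 rows.

Cast on 36 stitches; work 59 rows.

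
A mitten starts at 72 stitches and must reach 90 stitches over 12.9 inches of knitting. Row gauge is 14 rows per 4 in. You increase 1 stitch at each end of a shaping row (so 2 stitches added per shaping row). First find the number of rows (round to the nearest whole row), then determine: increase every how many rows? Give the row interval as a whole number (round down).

Increase every 5th row.

Rows = 12.9 × 3.5 = 45.1 → 45 rows.
Stitches to add: 18 → 9 shaping rows (at 2 st each).
45 / 9 = 5.00 → every 5 rows.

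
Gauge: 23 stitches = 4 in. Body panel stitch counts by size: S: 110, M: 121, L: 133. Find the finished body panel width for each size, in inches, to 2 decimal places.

23/4 = 5.75 sts per in.
S: 110 / 5.75 = 19.130 → 19.13 in.
M: 121 / 5.75 = 21.043 → 21.04 in.
L: 133 / 5.75 = 23.130 → 23.13 in.

S 19.13 inches; M 21.04 inches; L 23.13 inches.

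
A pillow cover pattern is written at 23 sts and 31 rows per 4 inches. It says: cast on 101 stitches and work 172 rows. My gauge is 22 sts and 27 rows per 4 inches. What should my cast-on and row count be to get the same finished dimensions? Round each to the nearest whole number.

Stitches: 101 × 22/23 = 96.61 → 97.
Rows: 172 × 27/31 = 149.81 → 150.

Cast on 97 stitches; work 150 rows.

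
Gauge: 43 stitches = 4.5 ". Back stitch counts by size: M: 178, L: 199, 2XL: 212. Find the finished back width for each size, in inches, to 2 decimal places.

43/4.5 = 9.556 sts per in.
M: 178 / 9.556 = 18.628 → 18.63 in.
L: 199 / 9.556 = 20.826 → 20.83 in.
2XL: 212 / 9.556 = 22.186 → 22.19 in.

M 18.63 inches; L 20.83 inches; 2XL 22.19 inches.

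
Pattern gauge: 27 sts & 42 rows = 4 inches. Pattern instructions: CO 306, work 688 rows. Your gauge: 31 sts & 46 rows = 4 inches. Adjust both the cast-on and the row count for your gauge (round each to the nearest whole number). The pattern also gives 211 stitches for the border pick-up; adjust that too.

Cast on 351 stitches; work 754 rows; border pick-up 242 stitches.

Stitches: 306 × 31/27 = 351.33 → 351.
Rows: 688 × 46/42 = 753.52 → 754.
border pick-up: 211 × 31/27 = 242.26 → 242.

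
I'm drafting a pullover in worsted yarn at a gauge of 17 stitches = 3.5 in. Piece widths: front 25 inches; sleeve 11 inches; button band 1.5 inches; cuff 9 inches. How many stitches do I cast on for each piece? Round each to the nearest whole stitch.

Rate = 17/3.5 = 4.857 sts per in.
front: 25 × 4.857 = 121.43 → 121.
sleeve: 11 × 4.857 = 53.43 → 53.
button band: 1.5 × 4.857 = 7.29 → 7.
cuff: 9 × 4.857 = 43.71 → 44.

front 121; sleeve 53; button band 7; cuff 44.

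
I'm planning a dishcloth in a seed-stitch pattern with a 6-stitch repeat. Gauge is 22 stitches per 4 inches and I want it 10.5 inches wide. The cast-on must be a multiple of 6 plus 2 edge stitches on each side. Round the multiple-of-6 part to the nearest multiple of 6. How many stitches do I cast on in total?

22 / 4 = 5.5 sts per inch.
10.5 × 5.5 = 57.75 sts.
Less 4 edge sts → 53.75 for the repeat.
Nearest multiple of 6: 54.
Add back 4 edge sts → 58.

CO 58 sts.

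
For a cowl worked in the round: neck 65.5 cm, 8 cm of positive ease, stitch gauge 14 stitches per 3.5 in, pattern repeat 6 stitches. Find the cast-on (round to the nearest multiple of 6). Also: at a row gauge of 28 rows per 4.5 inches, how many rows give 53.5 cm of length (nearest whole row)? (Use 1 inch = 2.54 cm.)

Cast on 114 stitches; work 131 rows.

Finished = 65.5 + 8 = 73.5 cm.
73.5 cm × 1/2.54 = 28.94 inches.
14/3.5 = 4 sts per in; 28.94 × 4 = 115.75 sts.
Nearest multiple of 6 → 114.
53.5 cm = 21.06 inches; × 6.222 = 131.06 → 131 rows.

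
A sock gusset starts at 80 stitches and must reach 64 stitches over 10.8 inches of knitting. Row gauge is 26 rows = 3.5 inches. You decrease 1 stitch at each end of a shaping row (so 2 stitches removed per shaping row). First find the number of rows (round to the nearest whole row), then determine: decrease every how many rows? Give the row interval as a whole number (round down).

Rows = 10.8 × 7.429 = 80.2 → 80 rows.
Stitches to remove: 16 → 8 shaping rows (at 2 st each).
80 / 8 = 10.00 → every 10 rows.

Decrease every 10th row.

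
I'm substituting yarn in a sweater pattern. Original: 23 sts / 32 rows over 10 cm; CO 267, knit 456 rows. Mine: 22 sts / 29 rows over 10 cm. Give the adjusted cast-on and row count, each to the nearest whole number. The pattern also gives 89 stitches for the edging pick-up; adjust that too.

Cast on 255 stitches; work 413 rows; edging pick-up 85 stitches.

Stitches: 267 × 22/23 = 255.39 → 255.
Rows: 456 × 29/32 = 413.25 → 413.
edging pick-up: 89 × 22/23 = 85.13 → 85.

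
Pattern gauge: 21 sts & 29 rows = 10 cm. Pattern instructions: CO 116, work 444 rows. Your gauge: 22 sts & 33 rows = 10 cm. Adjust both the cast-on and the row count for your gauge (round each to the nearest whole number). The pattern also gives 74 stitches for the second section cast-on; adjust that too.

Cast on 122 stitches; work 505 rows; second section cast-on 78 stitches.

Stitches: 116 × 22/21 = 121.52 → 122.
Rows: 444 × 33/29 = 505.24 → 505.
second section cast-on: 74 × 22/21 = 77.52 → 78.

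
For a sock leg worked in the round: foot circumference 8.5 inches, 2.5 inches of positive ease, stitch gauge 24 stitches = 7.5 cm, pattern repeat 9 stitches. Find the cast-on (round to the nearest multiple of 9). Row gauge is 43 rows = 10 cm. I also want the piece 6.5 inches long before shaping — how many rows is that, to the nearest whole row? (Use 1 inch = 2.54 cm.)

Finished = 8.5 + 2.5 = 11 inches.
11 inches × 2.54 = 27.94 cm.
24/7.5 = 3.2 sts per cm; 27.94 × 3.2 = 89.41 sts.
Nearest multiple of 9 → 90.
6.5 inches = 16.51 cm; × 4.3 = 70.99 → 71 rows.

Cast on 90 stitches; work 71 rows.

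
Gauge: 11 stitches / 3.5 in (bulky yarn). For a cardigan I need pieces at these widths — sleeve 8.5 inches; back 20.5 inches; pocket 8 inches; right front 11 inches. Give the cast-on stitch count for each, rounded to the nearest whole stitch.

Rate = 11/3.5 = 3.143 sts per in.
sleeve: 8.5 × 3.143 = 26.71 → 27.
back: 20.5 × 3.143 = 64.43 → 64.
pocket: 8 × 3.143 = 25.14 → 25.
right front: 11 × 3.143 = 34.57 → 35.

sleeve 27; back 64; pocket 25; right front 35.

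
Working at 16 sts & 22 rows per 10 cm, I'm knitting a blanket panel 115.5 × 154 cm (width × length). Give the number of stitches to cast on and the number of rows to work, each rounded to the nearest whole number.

Stitch gauge = 16/10 = 1.6 sts/cm; 115.5 × 1.6 = 184.80 → 185 sts.
Row gauge = 22/10 = 2.2 rows/cm; 154 × 2.2 = 338.80 → 339 rows.

Cast on 185 stitches and work 339 rows.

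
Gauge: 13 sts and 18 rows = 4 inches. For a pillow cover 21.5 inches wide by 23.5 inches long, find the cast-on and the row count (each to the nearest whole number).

Stitch gauge = 13/4 = 3.25 sts/in; 21.5 × 3.25 = 69.88 → 70 sts.
Row gauge = 18/4 = 4.5 rows/in; 23.5 × 4.5 = 105.75 → 106 rows.

Cast on 70 stitches and work 106 rows.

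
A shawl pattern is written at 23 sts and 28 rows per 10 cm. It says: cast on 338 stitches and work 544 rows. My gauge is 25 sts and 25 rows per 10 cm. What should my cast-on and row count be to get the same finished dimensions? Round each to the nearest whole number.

Cast on 367 stitches; work 486 rows.

Stitches: 338 × 25/23 = 367.39 → 367.
Rows: 544 × 25/28 = 485.71 → 486.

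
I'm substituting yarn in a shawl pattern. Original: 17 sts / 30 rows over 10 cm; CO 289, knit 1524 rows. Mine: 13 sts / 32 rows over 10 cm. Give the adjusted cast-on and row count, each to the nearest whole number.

Stitches: 289 × 13/17 = 221.00 → 221.
Rows: 1524 × 32/30 = 1625.60 → 1626.

Cast on 221 stitches; work 1626 rows.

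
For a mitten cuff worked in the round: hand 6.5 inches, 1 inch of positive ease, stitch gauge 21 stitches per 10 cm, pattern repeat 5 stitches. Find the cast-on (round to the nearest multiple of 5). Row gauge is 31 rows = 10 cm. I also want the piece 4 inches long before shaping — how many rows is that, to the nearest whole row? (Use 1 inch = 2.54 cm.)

Cast on 40 stitches; work 31 rows.

Finished = 6.5 + 1 = 7.5 inches.
7.5 inches × 2.54 = 19.05 cm.
21/10 = 2.1 sts per cm; 19.05 × 2.1 = 40.01 sts.
Nearest multiple of 5 → 40.
4 inches = 10.16 cm; × 3.1 = 31.50 → 31 rows.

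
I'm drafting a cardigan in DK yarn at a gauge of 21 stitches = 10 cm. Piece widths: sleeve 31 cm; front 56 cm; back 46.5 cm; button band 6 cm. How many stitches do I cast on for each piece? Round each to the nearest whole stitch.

sleeve 65; front 118; back 98; button band 13.

Rate = 21/10 = 2.1 sts per cm.
sleeve: 31 × 2.1 = 65.10 → 65.
front: 56 × 2.1 = 117.60 → 118.
back: 46.5 × 2.1 = 97.65 → 98.
button band: 6 × 2.1 = 12.60 → 13.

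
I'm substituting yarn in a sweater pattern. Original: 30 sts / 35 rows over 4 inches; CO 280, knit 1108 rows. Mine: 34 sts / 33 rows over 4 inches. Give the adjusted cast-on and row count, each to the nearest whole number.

Cast on 317 stitches; work 1045 rows.

Stitches: 280 × 34/30 = 317.33 → 317.
Rows: 1108 × 33/35 = 1044.69 → 1045.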